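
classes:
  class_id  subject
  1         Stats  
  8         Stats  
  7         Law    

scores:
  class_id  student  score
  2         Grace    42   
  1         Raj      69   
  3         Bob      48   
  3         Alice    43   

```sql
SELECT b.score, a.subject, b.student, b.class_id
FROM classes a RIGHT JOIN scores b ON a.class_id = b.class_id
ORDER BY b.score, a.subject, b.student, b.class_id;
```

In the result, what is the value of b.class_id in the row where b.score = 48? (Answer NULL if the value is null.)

RIGHT JOIN keeps every row from `scores`; unmatched rows get NULL for `classes`'s columns.
Matching on a.class_id = b.class_id.
- a[0] class_id=1 → 1 match(es) in b → 1 row(s).
- a[1] class_id=8 → no match.
- a[2] class_id=7 → no match.
- 3 row(s) from b found no a partner → padded with NULL.

3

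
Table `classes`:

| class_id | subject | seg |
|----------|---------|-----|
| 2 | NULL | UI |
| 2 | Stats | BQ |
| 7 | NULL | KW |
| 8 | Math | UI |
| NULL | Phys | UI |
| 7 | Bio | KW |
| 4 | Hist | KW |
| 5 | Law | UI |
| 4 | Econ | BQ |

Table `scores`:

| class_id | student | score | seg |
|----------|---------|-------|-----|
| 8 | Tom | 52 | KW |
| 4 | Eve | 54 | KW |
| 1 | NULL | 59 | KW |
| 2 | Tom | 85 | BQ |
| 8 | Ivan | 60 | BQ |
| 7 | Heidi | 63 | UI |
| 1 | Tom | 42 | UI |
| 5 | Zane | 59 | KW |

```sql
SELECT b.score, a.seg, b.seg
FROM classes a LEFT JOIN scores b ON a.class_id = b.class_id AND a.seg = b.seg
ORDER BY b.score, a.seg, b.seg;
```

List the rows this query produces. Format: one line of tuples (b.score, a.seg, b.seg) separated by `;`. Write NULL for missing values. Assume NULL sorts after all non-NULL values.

(54, KW, KW); (85, BQ, BQ); (NULL, BQ, NULL); (NULL, KW, NULL); (NULL, KW, NULL); (NULL, UI, NULL); (NULL, UI, NULL); (NULL, UI, NULL); (NULL, UI, NULL)

LEFT JOIN keeps every row from `classes`; unmatched rows get NULL for `scores`'s columns.
Matching on a.class_id = b.class_id AND a.seg = b.seg. A NULL in a compared column never satisfies the condition.
- class_id=2, seg=UI: no b row matches, row kept with b columns NULL.
- class_id=2, seg=BQ: 1 matching b row(s), so 1 row(s) emitted.
- class_id=7, seg=KW: no b row matches, row kept with b columns NULL.
- class_id=8, seg=UI: no b row matches, row kept with b columns NULL.
- class_id=NULL, seg=UI: no b row matches, row kept with b columns NULL.
- class_id=7, seg=KW: no b row matches, row kept with b columns NULL.
- class_id=4, seg=KW: 1 matching b row(s), so 1 row(s) emitted.
- class_id=5, seg=UI: no b row matches, row kept with b columns NULL.
- class_id=4, seg=BQ: no b row matches, row kept with b columns NULL.
After projecting and ordering:
b.score | a.seg | b.seg
54 | KW | KW
85 | BQ | BQ
NULL | BQ | NULL
NULL | KW | NULL
NULL | KW | NULL
NULL | UI | NULL
NULL | UI | NULL
NULL | UI | NULL
NULL | UI | NULL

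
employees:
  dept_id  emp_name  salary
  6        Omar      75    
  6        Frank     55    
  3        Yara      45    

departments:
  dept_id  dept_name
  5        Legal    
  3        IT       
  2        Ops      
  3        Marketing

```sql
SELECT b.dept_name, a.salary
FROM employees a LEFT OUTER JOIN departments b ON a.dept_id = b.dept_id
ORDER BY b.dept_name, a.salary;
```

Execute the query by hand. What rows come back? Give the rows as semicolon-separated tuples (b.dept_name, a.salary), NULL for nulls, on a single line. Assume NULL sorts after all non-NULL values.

(IT, 45); (Marketing, 45); (NULL, 55); (NULL, 75)

LEFT JOIN keeps every row from `employees`; unmatched rows get NULL for `departments`'s columns.
Matching on a.dept_id = b.dept_id.
- a row (dept_id=6): no match → kept, b columns NULL.
- a row (dept_id=6): no match → kept, b columns NULL.
- a row (dept_id=3): matches 2 b row(s) → 2 output row(s).
After projecting and ordering:
b.dept_name | a.salary
IT | 45
Marketing | 45
NULL | 55
NULL | 75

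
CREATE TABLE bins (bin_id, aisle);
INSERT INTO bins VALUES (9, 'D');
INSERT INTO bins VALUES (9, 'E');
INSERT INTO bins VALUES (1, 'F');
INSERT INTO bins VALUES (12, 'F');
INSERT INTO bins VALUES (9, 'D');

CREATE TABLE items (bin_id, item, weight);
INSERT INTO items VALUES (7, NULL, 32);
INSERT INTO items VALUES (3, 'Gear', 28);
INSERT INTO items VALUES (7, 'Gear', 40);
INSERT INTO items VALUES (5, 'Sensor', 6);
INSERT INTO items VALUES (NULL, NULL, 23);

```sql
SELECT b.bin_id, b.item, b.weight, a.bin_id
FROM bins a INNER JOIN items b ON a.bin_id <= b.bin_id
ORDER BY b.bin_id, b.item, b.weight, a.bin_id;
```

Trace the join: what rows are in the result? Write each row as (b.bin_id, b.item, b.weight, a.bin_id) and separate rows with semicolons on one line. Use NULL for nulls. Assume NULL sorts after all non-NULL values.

(3, Gear, 28, 1); (5, Sensor, 6, 1); (7, Gear, 40, 1); (7, NULL, 32, 1)

INNER JOIN keeps only pairs where the ON condition holds.
Matching on a.bin_id <= b.bin_id. A NULL in a compared column never satisfies the condition.
Matched pairs: 4.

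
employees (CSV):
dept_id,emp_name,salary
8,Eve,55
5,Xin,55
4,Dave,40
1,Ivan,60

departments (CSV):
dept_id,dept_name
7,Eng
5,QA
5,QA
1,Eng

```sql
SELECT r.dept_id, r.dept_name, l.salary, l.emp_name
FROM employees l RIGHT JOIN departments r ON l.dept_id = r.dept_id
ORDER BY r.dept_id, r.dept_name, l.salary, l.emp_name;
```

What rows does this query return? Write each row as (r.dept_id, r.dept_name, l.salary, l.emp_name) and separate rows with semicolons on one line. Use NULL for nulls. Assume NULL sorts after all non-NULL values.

(1, Eng, 60, Ivan); (5, QA, 55, Xin); (5, QA, 55, Xin); (7, Eng, NULL, NULL)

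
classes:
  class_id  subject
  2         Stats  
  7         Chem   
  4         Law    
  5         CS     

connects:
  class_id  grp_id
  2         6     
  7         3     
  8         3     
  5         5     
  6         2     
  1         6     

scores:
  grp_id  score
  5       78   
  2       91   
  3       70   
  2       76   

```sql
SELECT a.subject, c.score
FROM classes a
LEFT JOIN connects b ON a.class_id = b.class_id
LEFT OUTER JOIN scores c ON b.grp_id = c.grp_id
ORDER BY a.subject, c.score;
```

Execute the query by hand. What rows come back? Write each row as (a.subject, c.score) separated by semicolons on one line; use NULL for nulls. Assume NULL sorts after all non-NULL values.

Step 1 — a LEFT JOIN b on class_id → 4 row(s).
Then LEFT JOIN `scores c` on grp_id: each of those 4 rows is kept; rows whose b.grp_id has no match in c get NULL for c's columns.

(CS, 78); (Chem, 70); (Law, NULL); (Stats, NULL)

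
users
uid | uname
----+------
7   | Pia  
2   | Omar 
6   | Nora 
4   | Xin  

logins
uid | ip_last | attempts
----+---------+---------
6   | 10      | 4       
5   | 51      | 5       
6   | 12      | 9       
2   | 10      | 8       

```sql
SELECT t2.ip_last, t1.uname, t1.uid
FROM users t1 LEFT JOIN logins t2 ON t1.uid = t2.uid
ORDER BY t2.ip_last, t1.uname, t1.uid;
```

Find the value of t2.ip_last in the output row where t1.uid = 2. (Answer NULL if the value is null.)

10

LEFT JOIN keeps every row from `users`; unmatched rows get NULL for `logins`'s columns.
Matching on t1.uid = t2.uid.
- t1[0] uid=7 → no match; kept with NULLs on the t2 side.
- t1[1] uid=2 → 1 match(es) in t2 → 1 row(s).
- t1[2] uid=6 → 2 match(es) in t2 → 2 row(s).
- t1[3] uid=4 → no match; kept with NULLs on the t2 side.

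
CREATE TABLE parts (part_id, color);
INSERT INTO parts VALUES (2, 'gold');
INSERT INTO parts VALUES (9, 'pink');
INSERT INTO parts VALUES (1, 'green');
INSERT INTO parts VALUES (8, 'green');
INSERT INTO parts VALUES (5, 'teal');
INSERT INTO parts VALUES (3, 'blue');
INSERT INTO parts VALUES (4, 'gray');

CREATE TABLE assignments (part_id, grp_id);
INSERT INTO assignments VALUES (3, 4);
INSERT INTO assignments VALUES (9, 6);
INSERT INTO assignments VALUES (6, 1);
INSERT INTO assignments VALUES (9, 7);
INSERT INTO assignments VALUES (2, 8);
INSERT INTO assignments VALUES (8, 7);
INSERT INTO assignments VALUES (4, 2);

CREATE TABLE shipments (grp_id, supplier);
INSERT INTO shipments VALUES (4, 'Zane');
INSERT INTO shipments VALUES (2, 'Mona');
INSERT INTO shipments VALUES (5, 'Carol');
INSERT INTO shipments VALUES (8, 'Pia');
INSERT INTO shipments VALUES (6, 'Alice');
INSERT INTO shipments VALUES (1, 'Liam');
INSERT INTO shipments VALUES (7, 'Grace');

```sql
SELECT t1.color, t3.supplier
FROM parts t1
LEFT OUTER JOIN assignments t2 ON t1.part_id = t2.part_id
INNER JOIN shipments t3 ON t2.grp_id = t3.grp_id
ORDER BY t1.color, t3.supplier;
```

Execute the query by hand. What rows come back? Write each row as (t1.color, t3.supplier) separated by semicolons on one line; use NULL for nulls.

Evaluate left to right. First `parts t1 LEFT JOIN assignments t2` on part_id: 8 row(s).
Then INNER JOIN `shipments t3` on grp_id: keep only rows whose t2.grp_id appears in t3.

(blue, Zane); (gold, Pia); (gray, Mona); (green, Grace); (pink, Alice); (pink, Grace)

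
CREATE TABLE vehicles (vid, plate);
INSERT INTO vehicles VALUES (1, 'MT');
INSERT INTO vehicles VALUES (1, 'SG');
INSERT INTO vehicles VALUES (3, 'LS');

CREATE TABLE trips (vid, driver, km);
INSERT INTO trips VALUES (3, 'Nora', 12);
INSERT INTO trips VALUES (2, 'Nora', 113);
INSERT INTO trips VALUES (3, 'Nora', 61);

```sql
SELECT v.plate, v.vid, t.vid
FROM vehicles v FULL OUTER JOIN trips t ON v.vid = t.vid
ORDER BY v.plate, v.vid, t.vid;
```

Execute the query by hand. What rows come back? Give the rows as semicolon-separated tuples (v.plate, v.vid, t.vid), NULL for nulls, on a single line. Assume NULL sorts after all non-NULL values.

(LS, 3, 3); (LS, 3, 3); (MT, 1, NULL); (SG, 1, NULL); (NULL, NULL, 2)

FULL OUTER JOIN keeps every row from both sides; unmatched rows get NULL for the other side's columns.
Matching on v.vid = t.vid.
- v (vid=1) has no partner → padded with NULL.
- v (vid=1) has no partner → padded with NULL.
- v (vid=3) pairs with 2 row(s) of t.
- 1 row(s) from t found no v partner → padded with NULL.
After projecting and ordering:
v.plate | v.vid | t.vid
LS | 3 | 3
LS | 3 | 3
MT | 1 | NULL
SG | 1 | NULL
NULL | NULL | 2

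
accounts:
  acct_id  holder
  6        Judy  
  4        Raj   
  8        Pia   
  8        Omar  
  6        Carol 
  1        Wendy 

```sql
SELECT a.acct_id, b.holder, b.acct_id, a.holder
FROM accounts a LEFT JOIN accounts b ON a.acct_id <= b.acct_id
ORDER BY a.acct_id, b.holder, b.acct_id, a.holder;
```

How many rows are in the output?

LEFT JOIN keeps every row from `accounts a`; unmatched rows get NULL for `accounts b`'s columns.
Matching on a.acct_id <= b.acct_id.
- a[0] acct_id=6 → 4 match(es) in b → 4 row(s).
- a[1] acct_id=4 → 5 match(es) in b → 5 row(s).
- a[2] acct_id=8 → 2 match(es) in b → 2 row(s).
- a[3] acct_id=8 → 2 match(es) in b → 2 row(s).
- a[4] acct_id=6 → 4 match(es) in b → 4 row(s).
- a[5] acct_id=1 → 6 match(es) in b → 6 row(s).
Total: 23 rows.

23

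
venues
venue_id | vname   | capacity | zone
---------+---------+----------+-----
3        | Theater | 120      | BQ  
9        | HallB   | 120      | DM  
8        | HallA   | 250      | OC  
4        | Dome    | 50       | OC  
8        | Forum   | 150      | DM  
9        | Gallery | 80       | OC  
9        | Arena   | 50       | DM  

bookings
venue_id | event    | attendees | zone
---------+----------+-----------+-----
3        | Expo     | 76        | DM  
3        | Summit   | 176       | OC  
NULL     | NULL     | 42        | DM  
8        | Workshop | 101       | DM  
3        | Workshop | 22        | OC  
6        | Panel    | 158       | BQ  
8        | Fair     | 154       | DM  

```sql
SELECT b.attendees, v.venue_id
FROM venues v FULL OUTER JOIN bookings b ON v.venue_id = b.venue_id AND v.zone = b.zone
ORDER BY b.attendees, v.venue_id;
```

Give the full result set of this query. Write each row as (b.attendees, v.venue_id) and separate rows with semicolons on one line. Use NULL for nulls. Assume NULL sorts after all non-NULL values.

(22, NULL); (42, NULL); (76, NULL); (101, 8); (154, 8); (158, NULL); (176, NULL); (NULL, 3); (NULL, 4); (NULL, 8); (NULL, 9); (NULL, 9); (NULL, 9)

FULL OUTER JOIN keeps every row from both sides; unmatched rows get NULL for the other side's columns.
Matching on v.venue_id = b.venue_id AND v.zone = b.zone. A NULL in a compared column never satisfies the condition.
Matched pairs: 2; unmatched v rows kept: 6; unmatched b rows kept: 5.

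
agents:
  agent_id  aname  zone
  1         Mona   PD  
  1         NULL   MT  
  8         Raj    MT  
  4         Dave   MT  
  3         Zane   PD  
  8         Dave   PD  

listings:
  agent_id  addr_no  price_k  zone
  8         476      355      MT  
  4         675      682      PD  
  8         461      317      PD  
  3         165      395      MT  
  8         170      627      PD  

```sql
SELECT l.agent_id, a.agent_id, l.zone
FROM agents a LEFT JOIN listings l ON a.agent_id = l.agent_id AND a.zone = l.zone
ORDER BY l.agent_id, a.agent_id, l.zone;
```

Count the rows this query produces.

7

LEFT JOIN keeps every row from `agents`; unmatched rows get NULL for `listings`'s columns.
Matching on a.agent_id = l.agent_id AND a.zone = l.zone.
- a row (agent_id=1, zone=PD): no match → kept, l columns NULL.
- a row (agent_id=1, zone=MT): no match → kept, l columns NULL.
- a row (agent_id=8, zone=MT): matches 1 l row(s) → 1 output row(s).
- a row (agent_id=4, zone=MT): no match → kept, l columns NULL.
- a row (agent_id=3, zone=PD): no match → kept, l columns NULL.
- a row (agent_id=8, zone=PD): matches 2 l row(s) → 2 output row(s).
Total: 3 matched + 4 padded = 7 rows.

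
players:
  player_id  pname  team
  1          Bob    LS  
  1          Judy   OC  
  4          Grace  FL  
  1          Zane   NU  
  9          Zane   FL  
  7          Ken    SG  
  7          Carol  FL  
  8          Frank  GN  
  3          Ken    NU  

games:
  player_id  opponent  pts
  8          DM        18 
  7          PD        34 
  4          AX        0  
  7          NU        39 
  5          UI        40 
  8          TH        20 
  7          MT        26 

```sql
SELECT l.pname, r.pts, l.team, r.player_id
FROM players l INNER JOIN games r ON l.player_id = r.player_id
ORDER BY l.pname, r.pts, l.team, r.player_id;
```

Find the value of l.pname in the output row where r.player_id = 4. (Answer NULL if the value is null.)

Grace

INNER JOIN keeps only pairs where the ON condition holds.
Matching on l.player_id = r.player_id.
Matched pairs: 9.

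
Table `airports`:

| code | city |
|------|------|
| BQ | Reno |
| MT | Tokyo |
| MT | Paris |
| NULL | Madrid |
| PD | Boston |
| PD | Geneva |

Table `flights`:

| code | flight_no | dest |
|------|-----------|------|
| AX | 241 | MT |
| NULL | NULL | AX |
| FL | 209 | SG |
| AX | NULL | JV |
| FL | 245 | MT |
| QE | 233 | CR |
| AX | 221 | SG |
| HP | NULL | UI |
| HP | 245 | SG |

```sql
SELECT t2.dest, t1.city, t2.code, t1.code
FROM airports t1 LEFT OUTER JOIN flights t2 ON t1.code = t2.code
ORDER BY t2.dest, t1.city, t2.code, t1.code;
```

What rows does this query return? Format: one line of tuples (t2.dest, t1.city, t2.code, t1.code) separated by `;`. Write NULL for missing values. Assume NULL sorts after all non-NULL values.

(NULL, Boston, NULL, PD); (NULL, Geneva, NULL, PD); (NULL, Madrid, NULL, NULL); (NULL, Paris, NULL, MT); (NULL, Reno, NULL, BQ); (NULL, Tokyo, NULL, MT)

LEFT JOIN keeps every row from `airports`; unmatched rows get NULL for `flights`'s columns.
Matching on t1.code = t2.code. A NULL in a compared column never satisfies the condition.
- t1 row (code=BQ): no match → kept, t2 columns NULL.
- t1 row (code=MT): no match → kept, t2 columns NULL.
- t1 row (code=MT): no match → kept, t2 columns NULL.
- t1 row (code=NULL): no match → kept, t2 columns NULL.
- t1 row (code=PD): no match → kept, t2 columns NULL.
- t1 row (code=PD): no match → kept, t2 columns NULL.
After projecting and ordering:
t2.dest | t1.city | t2.code | t1.code
NULL | Boston | NULL | PD
NULL | Geneva | NULL | PD
NULL | Madrid | NULL | NULL
NULL | Paris | NULL | MT
NULL | Reno | NULL | BQ
NULL | Tokyo | NULL | MT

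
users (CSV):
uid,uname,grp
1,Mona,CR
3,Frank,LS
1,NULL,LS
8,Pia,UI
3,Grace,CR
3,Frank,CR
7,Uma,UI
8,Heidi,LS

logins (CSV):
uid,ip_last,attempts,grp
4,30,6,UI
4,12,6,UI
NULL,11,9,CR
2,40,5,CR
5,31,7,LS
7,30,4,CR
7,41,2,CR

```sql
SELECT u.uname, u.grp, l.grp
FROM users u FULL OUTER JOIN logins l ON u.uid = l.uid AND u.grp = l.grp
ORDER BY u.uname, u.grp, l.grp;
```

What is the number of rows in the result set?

15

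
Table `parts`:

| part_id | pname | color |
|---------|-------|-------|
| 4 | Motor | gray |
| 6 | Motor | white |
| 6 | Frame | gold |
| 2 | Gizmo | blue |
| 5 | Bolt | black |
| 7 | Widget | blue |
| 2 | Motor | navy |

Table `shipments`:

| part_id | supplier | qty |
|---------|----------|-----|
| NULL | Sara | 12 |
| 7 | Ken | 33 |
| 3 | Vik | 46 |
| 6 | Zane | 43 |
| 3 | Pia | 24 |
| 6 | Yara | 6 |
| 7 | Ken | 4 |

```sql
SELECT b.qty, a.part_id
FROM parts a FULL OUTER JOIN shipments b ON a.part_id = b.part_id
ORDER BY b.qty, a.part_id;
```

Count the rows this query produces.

13

FULL OUTER JOIN keeps every row from both sides; unmatched rows get NULL for the other side's columns.
Matching on a.part_id = b.part_id. A NULL in a compared column never satisfies the condition.
Matched pairs: 6; unmatched a rows kept: 4; unmatched b rows kept: 3.
Total: 6 matched + 7 padded = 13 rows.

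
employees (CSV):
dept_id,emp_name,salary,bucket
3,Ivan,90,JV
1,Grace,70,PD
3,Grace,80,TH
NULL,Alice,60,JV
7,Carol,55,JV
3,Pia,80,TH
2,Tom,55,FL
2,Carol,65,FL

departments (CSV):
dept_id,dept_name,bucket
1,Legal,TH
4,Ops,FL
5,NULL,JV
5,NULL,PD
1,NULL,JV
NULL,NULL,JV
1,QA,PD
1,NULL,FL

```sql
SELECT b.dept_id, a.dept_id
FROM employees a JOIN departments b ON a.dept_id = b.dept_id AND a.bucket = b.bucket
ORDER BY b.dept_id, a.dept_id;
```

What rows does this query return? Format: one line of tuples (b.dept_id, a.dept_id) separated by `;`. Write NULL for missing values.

(1, 1)

INNER JOIN keeps only pairs where the ON condition holds.
Matching on a.dept_id = b.dept_id AND a.bucket = b.bucket. A NULL in a compared column never satisfies the condition.
Matched pairs: 1.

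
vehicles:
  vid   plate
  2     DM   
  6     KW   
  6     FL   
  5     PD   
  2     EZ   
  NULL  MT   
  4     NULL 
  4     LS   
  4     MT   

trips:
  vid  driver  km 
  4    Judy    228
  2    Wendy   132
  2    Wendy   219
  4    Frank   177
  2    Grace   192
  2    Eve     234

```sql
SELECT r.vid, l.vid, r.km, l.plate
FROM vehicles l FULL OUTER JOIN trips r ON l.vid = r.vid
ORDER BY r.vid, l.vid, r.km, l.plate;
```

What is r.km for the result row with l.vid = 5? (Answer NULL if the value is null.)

NULL

FULL OUTER JOIN keeps every row from both sides; unmatched rows get NULL for the other side's columns.
Matching on l.vid = r.vid. A NULL in a compared column never satisfies the condition.
- l[0] vid=2 → 4 match(es) in r → 4 row(s).
- l[1] vid=6 → no match; kept with NULLs on the r side.
- l[2] vid=6 → no match; kept with NULLs on the r side.
- l[3] vid=5 → no match; kept with NULLs on the r side.
- l[4] vid=2 → 4 match(es) in r → 4 row(s).
- l[5] vid=NULL → no match; kept with NULLs on the r side.
- l[6] vid=4 → 2 match(es) in r → 2 row(s).
- l[7] vid=4 → 2 match(es) in r → 2 row(s).
- l[8] vid=4 → 2 match(es) in r → 2 row(s).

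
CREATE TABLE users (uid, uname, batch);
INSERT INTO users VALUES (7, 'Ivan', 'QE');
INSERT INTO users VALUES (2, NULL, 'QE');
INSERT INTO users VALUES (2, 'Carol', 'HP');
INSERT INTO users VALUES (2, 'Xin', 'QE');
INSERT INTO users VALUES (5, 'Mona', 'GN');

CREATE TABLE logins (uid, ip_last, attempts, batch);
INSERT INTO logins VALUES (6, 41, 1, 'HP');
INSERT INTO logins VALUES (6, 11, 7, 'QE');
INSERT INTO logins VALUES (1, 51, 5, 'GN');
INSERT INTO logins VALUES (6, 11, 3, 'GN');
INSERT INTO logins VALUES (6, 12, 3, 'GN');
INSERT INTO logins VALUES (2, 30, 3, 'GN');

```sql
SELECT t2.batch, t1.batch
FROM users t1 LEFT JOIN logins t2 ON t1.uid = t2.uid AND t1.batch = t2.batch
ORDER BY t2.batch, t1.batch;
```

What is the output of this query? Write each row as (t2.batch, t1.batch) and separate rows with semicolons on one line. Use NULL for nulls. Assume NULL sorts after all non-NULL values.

LEFT JOIN keeps every row from `users`; unmatched rows get NULL for `logins`'s columns.
Matching on t1.uid = t2.uid AND t1.batch = t2.batch.
- t1 (uid=7, batch=QE) has no partner → padded with NULL.
- t1 (uid=2, batch=QE) has no partner → padded with NULL.
- t1 (uid=2, batch=HP) has no partner → padded with NULL.
- t1 (uid=2, batch=QE) has no partner → padded with NULL.
- t1 (uid=5, batch=GN) has no partner → padded with NULL.
After projecting and ordering:
t2.batch | t1.batch
NULL | GN
NULL | HP
NULL | QE
NULL | QE
NULL | QE

(NULL, GN); (NULL, HP); (NULL, QE); (NULL, QE); (NULL, QE)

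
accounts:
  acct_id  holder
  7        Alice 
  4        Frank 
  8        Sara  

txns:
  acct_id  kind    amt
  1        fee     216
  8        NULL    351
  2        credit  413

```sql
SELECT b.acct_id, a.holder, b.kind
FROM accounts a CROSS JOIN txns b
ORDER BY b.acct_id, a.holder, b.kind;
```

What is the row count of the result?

9

CROSS JOIN pairs every row of `accounts` with every row of `txns`: 3 × 3 = 9 rows.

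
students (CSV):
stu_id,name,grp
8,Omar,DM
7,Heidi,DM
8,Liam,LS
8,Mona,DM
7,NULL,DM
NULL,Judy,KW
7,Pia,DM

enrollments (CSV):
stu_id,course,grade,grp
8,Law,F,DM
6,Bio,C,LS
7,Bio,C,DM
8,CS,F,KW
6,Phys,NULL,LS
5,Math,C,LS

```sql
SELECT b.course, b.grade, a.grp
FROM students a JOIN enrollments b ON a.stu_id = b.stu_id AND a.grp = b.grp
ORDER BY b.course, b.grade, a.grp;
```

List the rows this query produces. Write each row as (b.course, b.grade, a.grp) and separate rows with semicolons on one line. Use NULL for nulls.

(Bio, C, DM); (Bio, C, DM); (Bio, C, DM); (Law, F, DM); (Law, F, DM)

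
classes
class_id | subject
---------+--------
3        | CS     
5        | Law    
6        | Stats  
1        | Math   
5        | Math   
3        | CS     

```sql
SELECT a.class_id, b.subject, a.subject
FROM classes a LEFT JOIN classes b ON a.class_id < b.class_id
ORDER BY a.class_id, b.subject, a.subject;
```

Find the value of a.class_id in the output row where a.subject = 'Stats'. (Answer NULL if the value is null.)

6

LEFT JOIN keeps every row from `classes a`; unmatched rows get NULL for `classes b`'s columns.
Matching on a.class_id < b.class_id.
- a[0] class_id=3 → 3 match(es) in b → 3 row(s).
- a[1] class_id=5 → 1 match(es) in b → 1 row(s).
- a[2] class_id=6 → no match; kept with NULLs on the b side.
- a[3] class_id=1 → 5 match(es) in b → 5 row(s).
- a[4] class_id=5 → 1 match(es) in b → 1 row(s).
- a[5] class_id=3 → 3 match(es) in b → 3 row(s).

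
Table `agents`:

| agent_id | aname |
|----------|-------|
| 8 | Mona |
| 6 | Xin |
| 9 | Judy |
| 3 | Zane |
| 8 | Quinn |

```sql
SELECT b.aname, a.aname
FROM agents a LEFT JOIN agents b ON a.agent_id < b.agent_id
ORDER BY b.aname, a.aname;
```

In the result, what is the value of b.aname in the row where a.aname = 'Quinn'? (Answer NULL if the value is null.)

LEFT JOIN keeps every row from `agents a`; unmatched rows get NULL for `agents b`'s columns.
Matching on a.agent_id < b.agent_id.
- a row (agent_id=8): matches 1 b row(s) → 1 output row(s).
- a row (agent_id=6): matches 3 b row(s) → 3 output row(s).
- a row (agent_id=9): no match → kept, b columns NULL.
- a row (agent_id=3): matches 4 b row(s) → 4 output row(s).
- a row (agent_id=8): matches 1 b row(s) → 1 output row(s).

Judy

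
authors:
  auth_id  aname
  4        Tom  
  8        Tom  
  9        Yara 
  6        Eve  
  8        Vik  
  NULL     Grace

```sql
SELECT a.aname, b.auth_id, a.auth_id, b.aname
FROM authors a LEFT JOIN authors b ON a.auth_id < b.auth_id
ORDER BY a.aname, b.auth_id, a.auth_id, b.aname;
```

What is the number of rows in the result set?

11

LEFT JOIN keeps every row from `authors a`; unmatched rows get NULL for `authors b`'s columns.
Matching on a.auth_id < b.auth_id. A NULL in a compared column never satisfies the condition.
- a row (auth_id=4): matches 4 b row(s) → 4 output row(s).
- a row (auth_id=8): matches 1 b row(s) → 1 output row(s).
- a row (auth_id=9): no match → kept, b columns NULL.
- a row (auth_id=6): matches 3 b row(s) → 3 output row(s).
- a row (auth_id=8): matches 1 b row(s) → 1 output row(s).
- a row (auth_id=NULL): no match → kept, b columns NULL.
Total: 9 matched + 2 padded = 11 rows.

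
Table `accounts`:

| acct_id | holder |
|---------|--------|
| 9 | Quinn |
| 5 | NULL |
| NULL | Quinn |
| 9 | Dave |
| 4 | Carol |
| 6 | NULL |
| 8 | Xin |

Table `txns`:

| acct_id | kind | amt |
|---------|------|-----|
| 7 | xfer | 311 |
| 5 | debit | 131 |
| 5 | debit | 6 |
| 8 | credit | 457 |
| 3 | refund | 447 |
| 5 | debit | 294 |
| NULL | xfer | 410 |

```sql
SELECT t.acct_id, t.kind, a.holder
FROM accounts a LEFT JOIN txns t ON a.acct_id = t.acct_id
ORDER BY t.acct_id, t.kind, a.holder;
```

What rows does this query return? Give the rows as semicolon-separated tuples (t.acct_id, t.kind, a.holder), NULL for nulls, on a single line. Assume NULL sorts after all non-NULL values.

(5, debit, NULL); (5, debit, NULL); (5, debit, NULL); (8, credit, Xin); (NULL, NULL, Carol); (NULL, NULL, Dave); (NULL, NULL, Quinn); (NULL, NULL, Quinn); (NULL, NULL, NULL)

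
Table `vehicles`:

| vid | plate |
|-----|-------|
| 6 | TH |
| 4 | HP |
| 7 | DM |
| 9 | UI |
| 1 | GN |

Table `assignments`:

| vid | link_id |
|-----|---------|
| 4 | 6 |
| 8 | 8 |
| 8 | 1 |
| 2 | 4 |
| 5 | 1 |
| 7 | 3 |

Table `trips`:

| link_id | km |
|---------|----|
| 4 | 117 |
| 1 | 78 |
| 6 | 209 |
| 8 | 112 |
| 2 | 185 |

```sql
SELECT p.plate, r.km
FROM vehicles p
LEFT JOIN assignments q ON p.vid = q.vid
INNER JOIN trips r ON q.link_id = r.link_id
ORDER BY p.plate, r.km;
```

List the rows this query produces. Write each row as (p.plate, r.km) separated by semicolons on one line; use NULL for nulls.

Step 1 — p LEFT JOIN q on vid → 5 row(s).
Then INNER JOIN `trips r` on link_id: keep only rows whose q.link_id appears in r.

(HP, 209)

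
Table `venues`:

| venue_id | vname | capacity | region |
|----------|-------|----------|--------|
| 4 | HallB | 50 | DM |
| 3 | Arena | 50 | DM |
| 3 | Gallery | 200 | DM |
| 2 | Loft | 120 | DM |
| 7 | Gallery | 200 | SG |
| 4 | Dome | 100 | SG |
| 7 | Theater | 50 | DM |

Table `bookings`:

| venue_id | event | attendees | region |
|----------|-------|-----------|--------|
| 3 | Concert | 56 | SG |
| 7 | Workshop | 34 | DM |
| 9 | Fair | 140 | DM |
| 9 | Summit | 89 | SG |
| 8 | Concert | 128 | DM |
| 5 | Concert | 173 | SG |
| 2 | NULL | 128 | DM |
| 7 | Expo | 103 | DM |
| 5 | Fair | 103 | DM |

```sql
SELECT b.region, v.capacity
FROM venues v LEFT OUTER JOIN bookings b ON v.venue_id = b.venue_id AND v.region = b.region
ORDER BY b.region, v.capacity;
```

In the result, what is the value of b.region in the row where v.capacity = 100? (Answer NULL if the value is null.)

NULL

LEFT JOIN keeps every row from `venues`; unmatched rows get NULL for `bookings`'s columns.
Matching on v.venue_id = b.venue_id AND v.region = b.region.
- v[0] venue_id=4, region=DM → no match; kept with NULLs on the b side.
- v[1] venue_id=3, region=DM → no match; kept with NULLs on the b side.
- v[2] venue_id=3, region=DM → no match; kept with NULLs on the b side.
- v[3] venue_id=2, region=DM → 1 match(es) in b → 1 row(s).
- v[4] venue_id=7, region=SG → no match; kept with NULLs on the b side.
- v[5] venue_id=4, region=SG → no match; kept with NULLs on the b side.
- v[6] venue_id=7, region=DM → 2 match(es) in b → 2 row(s).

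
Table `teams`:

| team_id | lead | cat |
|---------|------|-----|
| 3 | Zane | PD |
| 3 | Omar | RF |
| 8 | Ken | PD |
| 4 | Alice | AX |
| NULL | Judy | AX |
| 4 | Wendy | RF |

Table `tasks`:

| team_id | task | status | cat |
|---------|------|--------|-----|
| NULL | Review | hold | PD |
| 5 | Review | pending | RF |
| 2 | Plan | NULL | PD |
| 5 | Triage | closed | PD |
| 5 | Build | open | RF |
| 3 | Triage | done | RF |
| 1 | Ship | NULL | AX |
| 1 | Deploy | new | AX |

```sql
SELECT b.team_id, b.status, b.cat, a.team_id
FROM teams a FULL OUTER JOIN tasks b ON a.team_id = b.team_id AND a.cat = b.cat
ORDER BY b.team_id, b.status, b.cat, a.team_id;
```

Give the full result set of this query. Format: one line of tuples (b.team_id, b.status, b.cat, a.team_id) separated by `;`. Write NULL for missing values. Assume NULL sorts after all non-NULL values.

FULL OUTER JOIN keeps every row from both sides; unmatched rows get NULL for the other side's columns.
Matching on a.team_id = b.team_id AND a.cat = b.cat. A NULL in a compared column never satisfies the condition.
- team_id=3, cat=PD: no b row matches, row kept with b columns NULL.
- team_id=3, cat=RF: 1 matching b row(s), so 1 row(s) emitted.
- team_id=8, cat=PD: no b row matches, row kept with b columns NULL.
- team_id=4, cat=AX: no b row matches, row kept with b columns NULL.
- team_id=NULL, cat=AX: no b row matches, row kept with b columns NULL.
- team_id=4, cat=RF: no b row matches, row kept with b columns NULL.
- 7 row(s) from b found no a partner → padded with NULL.

(1, new, AX, NULL); (1, NULL, AX, NULL); (2, NULL, PD, NULL); (3, done, RF, 3); (5, closed, PD, NULL); (5, open, RF, NULL); (5, pending, RF, NULL); (NULL, hold, PD, NULL); (NULL, NULL, NULL, 3); (NULL, NULL, NULL, 4); (NULL, NULL, NULL, 4); (NULL, NULL, NULL, 8); (NULL, NULL, NULL, NULL)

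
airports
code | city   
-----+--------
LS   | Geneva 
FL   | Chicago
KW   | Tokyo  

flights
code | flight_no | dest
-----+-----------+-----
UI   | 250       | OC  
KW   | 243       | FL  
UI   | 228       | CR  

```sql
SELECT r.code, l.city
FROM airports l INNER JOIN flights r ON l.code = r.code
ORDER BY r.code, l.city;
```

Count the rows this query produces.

INNER JOIN keeps only pairs where the ON condition holds.
Matching on l.code = r.code.
Matched pairs: 1.
Total: 1 rows.

1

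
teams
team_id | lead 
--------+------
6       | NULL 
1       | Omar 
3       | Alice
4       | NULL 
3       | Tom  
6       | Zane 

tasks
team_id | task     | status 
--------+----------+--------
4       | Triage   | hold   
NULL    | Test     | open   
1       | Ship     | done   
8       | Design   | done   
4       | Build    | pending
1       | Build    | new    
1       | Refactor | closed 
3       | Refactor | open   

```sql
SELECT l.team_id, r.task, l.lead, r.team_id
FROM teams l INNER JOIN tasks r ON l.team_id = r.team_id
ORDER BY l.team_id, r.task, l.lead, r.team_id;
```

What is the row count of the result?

INNER JOIN keeps only pairs where the ON condition holds.
Matching on l.team_id = r.team_id. A NULL in a compared column never satisfies the condition.
- team_id=6: no matching r row, dropped.
- team_id=1: 3 matching r row(s), so 3 row(s) emitted.
- team_id=3: 1 matching r row(s), so 1 row(s) emitted.
- team_id=4: 2 matching r row(s), so 2 row(s) emitted.
- team_id=3: 1 matching r row(s), so 1 row(s) emitted.
- team_id=6: no matching r row, dropped.
Total: 7 rows.

7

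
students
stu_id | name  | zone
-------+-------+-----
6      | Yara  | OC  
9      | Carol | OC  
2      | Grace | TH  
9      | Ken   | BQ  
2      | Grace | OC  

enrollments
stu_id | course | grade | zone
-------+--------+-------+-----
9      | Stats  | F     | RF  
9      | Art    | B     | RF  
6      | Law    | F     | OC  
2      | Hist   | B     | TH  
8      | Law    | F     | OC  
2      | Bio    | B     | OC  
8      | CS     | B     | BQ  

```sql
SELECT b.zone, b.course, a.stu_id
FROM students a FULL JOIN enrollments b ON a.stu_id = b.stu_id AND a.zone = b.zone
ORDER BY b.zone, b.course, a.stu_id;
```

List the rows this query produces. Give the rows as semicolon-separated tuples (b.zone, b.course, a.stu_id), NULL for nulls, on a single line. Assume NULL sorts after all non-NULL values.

(BQ, CS, NULL); (OC, Bio, 2); (OC, Law, 6); (OC, Law, NULL); (RF, Art, NULL); (RF, Stats, NULL); (TH, Hist, 2); (NULL, NULL, 9); (NULL, NULL, 9)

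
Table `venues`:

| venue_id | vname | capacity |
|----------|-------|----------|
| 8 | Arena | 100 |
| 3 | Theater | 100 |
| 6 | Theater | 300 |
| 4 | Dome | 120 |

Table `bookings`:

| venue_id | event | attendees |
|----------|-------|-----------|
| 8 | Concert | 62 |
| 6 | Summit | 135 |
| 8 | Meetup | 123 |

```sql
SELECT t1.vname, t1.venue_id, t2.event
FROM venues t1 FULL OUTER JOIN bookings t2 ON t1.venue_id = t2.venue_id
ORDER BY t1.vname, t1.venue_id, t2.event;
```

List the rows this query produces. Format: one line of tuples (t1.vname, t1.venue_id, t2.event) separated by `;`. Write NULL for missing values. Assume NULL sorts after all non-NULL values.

(Arena, 8, Concert); (Arena, 8, Meetup); (Dome, 4, NULL); (Theater, 3, NULL); (Theater, 6, Summit)

FULL OUTER JOIN keeps every row from both sides; unmatched rows get NULL for the other side's columns.
Matching on t1.venue_id = t2.venue_id.
- t1 (venue_id=8) pairs with 2 row(s) of t2.
- t1 (venue_id=3) has no partner → padded with NULL.
- t1 (venue_id=6) pairs with 1 row(s) of t2.
- t1 (venue_id=4) has no partner → padded with NULL.
After projecting and ordering:
t1.vname | t1.venue_id | t2.event
Arena | 8 | Concert
Arena | 8 | Meetup
Dome | 4 | NULL
Theater | 3 | NULL
Theater | 6 | Summit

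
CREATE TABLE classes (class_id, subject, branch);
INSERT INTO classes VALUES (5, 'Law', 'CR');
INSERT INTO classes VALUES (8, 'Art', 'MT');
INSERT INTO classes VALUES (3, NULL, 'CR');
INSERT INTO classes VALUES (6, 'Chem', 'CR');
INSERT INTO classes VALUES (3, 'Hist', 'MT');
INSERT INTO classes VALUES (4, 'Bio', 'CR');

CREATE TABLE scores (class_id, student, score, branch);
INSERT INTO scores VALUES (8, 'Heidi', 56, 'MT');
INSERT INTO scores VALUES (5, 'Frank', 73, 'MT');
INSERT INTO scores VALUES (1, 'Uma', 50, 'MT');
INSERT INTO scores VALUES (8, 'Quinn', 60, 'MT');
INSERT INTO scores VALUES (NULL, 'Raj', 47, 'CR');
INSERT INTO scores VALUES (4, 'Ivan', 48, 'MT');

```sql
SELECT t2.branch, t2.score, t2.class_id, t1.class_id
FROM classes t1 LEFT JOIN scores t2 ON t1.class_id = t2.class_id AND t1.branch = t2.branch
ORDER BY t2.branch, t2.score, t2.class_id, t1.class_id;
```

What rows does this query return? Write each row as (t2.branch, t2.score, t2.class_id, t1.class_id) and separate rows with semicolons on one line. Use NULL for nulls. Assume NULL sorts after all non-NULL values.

LEFT JOIN keeps every row from `classes`; unmatched rows get NULL for `scores`'s columns.
Matching on t1.class_id = t2.class_id AND t1.branch = t2.branch. A NULL in a compared column never satisfies the condition.
- t1 (class_id=5, branch=CR) has no partner → padded with NULL.
- t1 (class_id=8, branch=MT) pairs with 2 row(s) of t2.
- t1 (class_id=3, branch=CR) has no partner → padded with NULL.
- t1 (class_id=6, branch=CR) has no partner → padded with NULL.
- t1 (class_id=3, branch=MT) has no partner → padded with NULL.
- t1 (class_id=4, branch=CR) has no partner → padded with NULL.
After projecting and ordering:
t2.branch | t2.score | t2.class_id | t1.class_id
MT | 56 | 8 | 8
MT | 60 | 8 | 8
NULL | NULL | NULL | 3
NULL | NULL | NULL | 3
NULL | NULL | NULL | 4
NULL | NULL | NULL | 5
NULL | NULL | NULL | 6

(MT, 56, 8, 8); (MT, 60, 8, 8); (NULL, NULL, NULL, 3); (NULL, NULL, NULL, 3); (NULL, NULL, NULL, 4); (NULL, NULL, NULL, 5); (NULL, NULL, NULL, 6)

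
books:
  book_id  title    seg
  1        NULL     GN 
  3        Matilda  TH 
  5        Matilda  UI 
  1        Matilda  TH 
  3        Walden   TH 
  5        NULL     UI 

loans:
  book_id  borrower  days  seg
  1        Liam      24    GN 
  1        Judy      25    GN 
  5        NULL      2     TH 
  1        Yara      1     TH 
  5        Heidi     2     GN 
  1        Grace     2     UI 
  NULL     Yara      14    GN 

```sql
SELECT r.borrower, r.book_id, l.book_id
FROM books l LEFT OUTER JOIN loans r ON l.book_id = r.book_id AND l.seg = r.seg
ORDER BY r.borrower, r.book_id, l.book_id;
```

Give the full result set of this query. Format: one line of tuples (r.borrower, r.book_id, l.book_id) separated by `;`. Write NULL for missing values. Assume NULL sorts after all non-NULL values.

(Judy, 1, 1); (Liam, 1, 1); (Yara, 1, 1); (NULL, NULL, 3); (NULL, NULL, 3); (NULL, NULL, 5); (NULL, NULL, 5)

LEFT JOIN keeps every row from `books`; unmatched rows get NULL for `loans`'s columns.
Matching on l.book_id = r.book_id AND l.seg = r.seg. A NULL in a compared column never satisfies the condition.
- l (book_id=1, seg=GN) pairs with 2 row(s) of r.
- l (book_id=3, seg=TH) has no partner → padded with NULL.
- l (book_id=5, seg=UI) has no partner → padded with NULL.
- l (book_id=1, seg=TH) pairs with 1 row(s) of r.
- l (book_id=3, seg=TH) has no partner → padded with NULL.
- l (book_id=5, seg=UI) has no partner → padded with NULL.
After projecting and ordering:
r.borrower | r.book_id | l.book_id
Judy | 1 | 1
Liam | 1 | 1
Yara | 1 | 1
NULL | NULL | 3
NULL | NULL | 3
NULL | NULL | 5
NULL | NULL | 5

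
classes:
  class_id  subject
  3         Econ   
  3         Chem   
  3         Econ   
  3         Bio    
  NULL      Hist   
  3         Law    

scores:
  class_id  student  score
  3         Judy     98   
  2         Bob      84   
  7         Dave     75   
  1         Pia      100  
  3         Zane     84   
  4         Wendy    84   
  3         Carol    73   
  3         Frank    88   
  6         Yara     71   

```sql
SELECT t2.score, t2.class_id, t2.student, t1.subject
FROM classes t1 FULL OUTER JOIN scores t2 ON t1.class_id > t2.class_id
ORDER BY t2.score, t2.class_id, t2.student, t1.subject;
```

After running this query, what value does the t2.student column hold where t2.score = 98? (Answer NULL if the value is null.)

FULL OUTER JOIN keeps every row from both sides; unmatched rows get NULL for the other side's columns.
Matching on t1.class_id > t2.class_id. A NULL in a compared column never satisfies the condition.
- class_id=3: 2 matching t2 row(s), so 2 row(s) emitted.
- class_id=3: 2 matching t2 row(s), so 2 row(s) emitted.
- class_id=3: 2 matching t2 row(s), so 2 row(s) emitted.
- class_id=3: 2 matching t2 row(s), so 2 row(s) emitted.
- class_id=NULL: no t2 row matches, row kept with t2 columns NULL.
- class_id=3: 2 matching t2 row(s), so 2 row(s) emitted.
- plus 7 unmatched t2 row(s), each kept with NULL t1 columns.

Judy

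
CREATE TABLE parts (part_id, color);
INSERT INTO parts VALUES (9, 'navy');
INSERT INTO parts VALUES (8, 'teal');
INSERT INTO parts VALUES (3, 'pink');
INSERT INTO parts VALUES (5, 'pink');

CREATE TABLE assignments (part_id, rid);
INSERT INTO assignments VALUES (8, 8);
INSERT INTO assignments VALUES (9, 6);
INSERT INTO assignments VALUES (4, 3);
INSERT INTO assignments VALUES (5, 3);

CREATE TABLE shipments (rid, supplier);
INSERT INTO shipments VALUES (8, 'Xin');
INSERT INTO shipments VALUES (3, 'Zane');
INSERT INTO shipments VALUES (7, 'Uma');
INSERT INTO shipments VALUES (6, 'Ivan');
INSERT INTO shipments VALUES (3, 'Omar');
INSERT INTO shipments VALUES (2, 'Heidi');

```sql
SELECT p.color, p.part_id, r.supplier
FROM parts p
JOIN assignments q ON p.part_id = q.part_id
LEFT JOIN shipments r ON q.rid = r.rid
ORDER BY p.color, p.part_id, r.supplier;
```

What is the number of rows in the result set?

4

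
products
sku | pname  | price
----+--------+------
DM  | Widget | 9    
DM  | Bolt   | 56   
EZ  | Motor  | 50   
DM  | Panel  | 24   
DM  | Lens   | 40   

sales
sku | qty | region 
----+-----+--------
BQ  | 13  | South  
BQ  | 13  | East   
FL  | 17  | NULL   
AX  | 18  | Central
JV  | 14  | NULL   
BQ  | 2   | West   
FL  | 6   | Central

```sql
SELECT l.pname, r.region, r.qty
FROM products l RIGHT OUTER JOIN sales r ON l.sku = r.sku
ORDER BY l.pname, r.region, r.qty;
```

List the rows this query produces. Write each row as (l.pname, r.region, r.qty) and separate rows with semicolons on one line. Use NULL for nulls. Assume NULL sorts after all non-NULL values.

(NULL, Central, 6); (NULL, Central, 18); (NULL, East, 13); (NULL, South, 13); (NULL, West, 2); (NULL, NULL, 14); (NULL, NULL, 17)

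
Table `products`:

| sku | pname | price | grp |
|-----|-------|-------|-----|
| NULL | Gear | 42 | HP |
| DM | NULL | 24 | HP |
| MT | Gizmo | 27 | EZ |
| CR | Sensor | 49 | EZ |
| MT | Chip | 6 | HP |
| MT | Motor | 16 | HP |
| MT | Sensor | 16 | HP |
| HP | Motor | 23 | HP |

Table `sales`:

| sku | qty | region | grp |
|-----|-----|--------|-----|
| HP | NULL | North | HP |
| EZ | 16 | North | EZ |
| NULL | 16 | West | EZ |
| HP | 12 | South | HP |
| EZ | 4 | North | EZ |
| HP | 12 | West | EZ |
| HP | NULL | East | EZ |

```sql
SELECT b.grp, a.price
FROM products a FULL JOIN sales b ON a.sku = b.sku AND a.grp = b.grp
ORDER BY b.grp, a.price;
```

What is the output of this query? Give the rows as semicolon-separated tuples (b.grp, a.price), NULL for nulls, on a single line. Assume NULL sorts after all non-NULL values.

(EZ, NULL); (EZ, NULL); (EZ, NULL); (EZ, NULL); (EZ, NULL); (HP, 23); (HP, 23); (NULL, 6); (NULL, 16); (NULL, 16); (NULL, 24); (NULL, 27); (NULL, 42); (NULL, 49)

FULL OUTER JOIN keeps every row from both sides; unmatched rows get NULL for the other side's columns.
Matching on a.sku = b.sku AND a.grp = b.grp. A NULL in a compared column never satisfies the condition.
- a[0] sku=NULL, grp=HP → no match; kept with NULLs on the b side.
- a[1] sku=DM, grp=HP → no match; kept with NULLs on the b side.
- a[2] sku=MT, grp=EZ → no match; kept with NULLs on the b side.
- a[3] sku=CR, grp=EZ → no match; kept with NULLs on the b side.
- a[4] sku=MT, grp=HP → no match; kept with NULLs on the b side.
- a[5] sku=MT, grp=HP → no match; kept with NULLs on the b side.
- a[6] sku=MT, grp=HP → no match; kept with NULLs on the b side.
- a[7] sku=HP, grp=HP → 2 match(es) in b → 2 row(s).
- 5 row(s) from b found no a partner → padded with NULL.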